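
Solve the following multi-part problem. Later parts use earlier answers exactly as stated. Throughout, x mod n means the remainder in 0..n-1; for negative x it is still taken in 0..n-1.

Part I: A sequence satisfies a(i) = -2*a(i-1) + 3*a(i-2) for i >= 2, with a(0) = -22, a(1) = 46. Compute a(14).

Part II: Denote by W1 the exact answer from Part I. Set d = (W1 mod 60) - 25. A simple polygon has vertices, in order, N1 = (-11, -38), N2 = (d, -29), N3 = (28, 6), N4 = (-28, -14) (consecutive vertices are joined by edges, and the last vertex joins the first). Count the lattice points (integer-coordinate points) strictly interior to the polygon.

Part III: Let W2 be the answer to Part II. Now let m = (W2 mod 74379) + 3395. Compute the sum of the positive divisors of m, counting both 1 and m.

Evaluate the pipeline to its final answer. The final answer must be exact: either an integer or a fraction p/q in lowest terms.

6384

Part I: a(2) = -2*(46) + 3*(-22) = -158; iterating: a(2)=-158, a(3)=454, a(4)=-1382, a(5)=4126, a(6)=-12398, a(7)=37174, a(8)=-111542, a(9)=334606, a(10)=-1003838, a(11)=3011494, a(12)=-9034502, a(13)=27103486, a(14)=-81310478; answer -81310478
Part II: W1 = -81310478; d = -3; cross terms: (-11*-29 - -3*-38)=205, (-3*6 - 28*-29)=794, (28*-14 - -28*6)=-224, (-28*-38 - -11*-14)=910; twice the area = |1685| = 1685; area = 1685/2; boundary points = 1 + 1 + 4 + 1 = 7; strictly interior points = area - boundary/2 + 1 = 840; answer 840
Part III: W2 = 840; m = 4235; 4235 = 5 * 7 * 11^2; sigma = (1 + 5) * (1 + 7) * (1 + 11 + 121) = 6 * 8 * 133 = 6384; answer 6384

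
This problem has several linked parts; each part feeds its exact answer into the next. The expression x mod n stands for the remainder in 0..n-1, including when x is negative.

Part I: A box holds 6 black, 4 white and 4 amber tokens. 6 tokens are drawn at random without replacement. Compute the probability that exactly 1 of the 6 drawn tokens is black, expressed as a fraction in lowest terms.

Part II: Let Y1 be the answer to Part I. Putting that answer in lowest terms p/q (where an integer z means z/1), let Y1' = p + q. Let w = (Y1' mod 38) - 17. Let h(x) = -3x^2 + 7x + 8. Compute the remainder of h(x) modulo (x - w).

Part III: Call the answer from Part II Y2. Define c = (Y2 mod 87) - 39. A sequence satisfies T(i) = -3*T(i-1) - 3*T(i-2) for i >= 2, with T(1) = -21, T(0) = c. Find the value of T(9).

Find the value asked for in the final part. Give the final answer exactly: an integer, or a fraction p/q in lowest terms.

Part I: total draws C(14,6) = 3003; favorable C(6,1)*C(8,5) = 336; P = 16/143; answer 16/143
Part II: Y1 = 16/143; threaded value p + q = 159; w = -10; remainder = value at the root: -3*(-10)^2 + 7*(-10)^1 + 8 = (-300) + (-70) + (8) = -362; answer -362
Part III: Y2 = -362; c = 34; T(2) = -3*(-21) - 3*(34) = -39; iterating: T(2)=-39, T(3)=180, T(4)=-423, T(5)=729, T(6)=-918, T(7)=567, T(8)=1053, T(9)=-4860; answer -4860

-4860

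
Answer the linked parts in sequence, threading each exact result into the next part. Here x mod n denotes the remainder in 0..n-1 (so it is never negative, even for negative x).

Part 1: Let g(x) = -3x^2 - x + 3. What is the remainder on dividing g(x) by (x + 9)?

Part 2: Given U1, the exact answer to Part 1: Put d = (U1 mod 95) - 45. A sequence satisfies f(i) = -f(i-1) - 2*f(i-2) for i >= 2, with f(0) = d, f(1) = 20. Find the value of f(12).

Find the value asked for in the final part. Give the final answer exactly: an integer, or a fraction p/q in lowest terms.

-1314

Part 1: remainder = value at the root: -3*(-9)^2 - 1*(-9)^1 + 3 = (-243) + (9) + (3) = -231; answer -231
Part 2: U1 = -231; d = 9; f(2) = -1*(20) - 2*(9) = -38; iterating: f(2)=-38, f(3)=-2, f(4)=78, f(5)=-74, f(6)=-82, f(7)=230, f(8)=-66, f(9)=-394, f(10)=526, f(11)=262, f(12)=-1314; answer -1314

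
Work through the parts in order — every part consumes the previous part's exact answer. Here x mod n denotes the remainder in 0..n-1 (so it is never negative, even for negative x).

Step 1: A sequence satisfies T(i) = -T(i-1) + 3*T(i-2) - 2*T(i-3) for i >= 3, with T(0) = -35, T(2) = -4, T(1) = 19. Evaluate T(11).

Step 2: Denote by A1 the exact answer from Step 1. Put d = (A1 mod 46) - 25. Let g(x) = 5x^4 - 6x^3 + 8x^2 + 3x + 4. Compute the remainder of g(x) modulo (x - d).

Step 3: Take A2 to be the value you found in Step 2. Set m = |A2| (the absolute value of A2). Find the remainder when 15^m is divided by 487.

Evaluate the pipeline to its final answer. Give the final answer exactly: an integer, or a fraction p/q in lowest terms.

339

Step 1: T(3) = -1*(-4) + 3*(19) - 2*(-35) = 131; iterating: T(3)=131, T(4)=-181, T(5)=582, T(6)=-1387, T(7)=3495, T(8)=-8820, T(9)=22079, T(10)=-55529, T(11)=139406; answer 139406
Step 2: A1 = 139406; d = 1; remainder = value at the root: 5*(1)^4 - 6*(1)^3 + 8*(1)^2 + 3*(1)^1 + 4 = (5) + (-6) + (8) + (3) + (4) = 14; answer 14
Step 3: A2 = 14; m = 14; squarings mod 487: 15^1=15, 15^2=225, 15^4=464, 15^8=42; 15^14 = 15^2 * 15^4 * 15^8 = 339 (mod 487); answer 339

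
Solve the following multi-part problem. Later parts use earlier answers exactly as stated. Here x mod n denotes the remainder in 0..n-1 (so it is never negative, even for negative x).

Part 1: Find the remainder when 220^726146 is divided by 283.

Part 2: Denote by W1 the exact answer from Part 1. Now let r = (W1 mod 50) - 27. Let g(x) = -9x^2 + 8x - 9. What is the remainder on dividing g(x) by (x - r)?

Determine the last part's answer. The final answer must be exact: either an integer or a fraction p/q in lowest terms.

-5834

Part 1: squarings mod 283: 220^1=220, 220^2=7, 220^4=49, 220^8=137, 220^16=91, 220^32=74, 220^64=99, 220^128=179, 220^256=62, 220^512=165, 220^1024=57, 220^2048=136, 220^4096=101, 220^8192=13, 220^16384=169, 220^32768=261, 220^65536=201, 220^131072=215, 220^262144=96, 220^524288=160; 220^726146 = 220^2 * 220^128 * 220^1024 * 220^4096 * 220^65536 * 220^131072 * 220^524288 = 52 (mod 283); answer 52
Part 2: W1 = 52; r = -25; remainder = value at the root: -9*(-25)^2 + 8*(-25)^1 - 9 = (-5625) + (-200) + (-9) = -5834; answer -5834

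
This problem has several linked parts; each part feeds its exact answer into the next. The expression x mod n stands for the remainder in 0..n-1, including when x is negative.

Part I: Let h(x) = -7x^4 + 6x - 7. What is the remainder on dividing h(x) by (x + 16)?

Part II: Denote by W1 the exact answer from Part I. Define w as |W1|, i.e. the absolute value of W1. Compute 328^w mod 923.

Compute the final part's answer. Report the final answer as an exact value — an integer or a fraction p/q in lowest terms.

477

Part I: remainder = value at the root: -7*(-16)^4 + 6*(-16)^1 - 7 = (-458752) + (-96) + (-7) = -458855; answer -458855
Part II: W1 = -458855; w = 458855; squarings mod 923: 328^1=328, 328^2=516, 328^4=432, 328^8=178, 328^16=302, 328^32=750, 328^64=393, 328^128=308, 328^256=718, 328^512=490, 328^1024=120, 328^2048=555, 328^4096=666, 328^8192=516, 328^16384=432, 328^32768=178, 328^65536=302, 328^131072=750, 328^262144=393; 328^458855 = 328^1 * 328^2 * 328^4 * 328^32 * 328^64 * 328^65536 * 328^131072 * 328^262144 = 477 (mod 923); answer 477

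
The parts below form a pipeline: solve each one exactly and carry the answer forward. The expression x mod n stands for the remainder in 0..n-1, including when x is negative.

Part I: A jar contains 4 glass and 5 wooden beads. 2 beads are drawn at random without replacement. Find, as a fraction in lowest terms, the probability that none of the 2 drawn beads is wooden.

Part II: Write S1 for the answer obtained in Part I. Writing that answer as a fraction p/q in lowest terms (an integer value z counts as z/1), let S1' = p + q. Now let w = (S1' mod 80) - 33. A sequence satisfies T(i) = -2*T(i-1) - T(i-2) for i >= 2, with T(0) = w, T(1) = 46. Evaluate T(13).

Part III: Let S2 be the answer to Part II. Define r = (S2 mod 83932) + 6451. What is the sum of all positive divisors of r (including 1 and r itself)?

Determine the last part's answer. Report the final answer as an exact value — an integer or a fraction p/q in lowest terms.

6738

Part I: total draws C(9,2) = 36; favorable C(4,2) = 6; P = 1/6; answer 1/6
Part II: S1 = 1/6; threaded value p + q = 7; w = -26; T(2) = -2*(46) - 1*(-26) = -66; iterating: T(2)=-66, T(3)=86, T(4)=-106, T(5)=126, T(6)=-146, T(7)=166, T(8)=-186, T(9)=206, T(10)=-226, T(11)=246, T(12)=-266, T(13)=286; answer 286
Part III: S2 = 286; r = 6737; 6737 is prime, so its only divisors are 1 and 6737; sigma = 1 + 6737 = 6738; answer 6738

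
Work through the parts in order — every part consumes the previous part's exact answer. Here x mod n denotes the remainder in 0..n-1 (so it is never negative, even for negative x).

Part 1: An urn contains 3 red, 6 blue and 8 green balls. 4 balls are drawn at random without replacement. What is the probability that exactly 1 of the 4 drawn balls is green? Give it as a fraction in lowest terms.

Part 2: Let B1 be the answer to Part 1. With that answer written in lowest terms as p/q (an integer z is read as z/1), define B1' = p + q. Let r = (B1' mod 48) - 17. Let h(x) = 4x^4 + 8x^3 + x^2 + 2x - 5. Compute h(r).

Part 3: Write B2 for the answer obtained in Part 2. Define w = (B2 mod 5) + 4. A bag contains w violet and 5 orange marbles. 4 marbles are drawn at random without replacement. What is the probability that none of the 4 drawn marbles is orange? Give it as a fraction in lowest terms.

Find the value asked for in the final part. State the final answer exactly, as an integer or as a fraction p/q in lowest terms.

Part 1: total draws C(17,4) = 2380; favorable C(8,1)*C(9,3) = 672; P = 24/85; answer 24/85
Part 2: B1 = 24/85; threaded value p + q = 109; r = -4; 4*(-4)^4 + 8*(-4)^3 + 1*(-4)^2 + 2*(-4)^1 - 5 = (1024) + (-512) + (16) + (-8) + (-5) = 515; answer 515
Part 3: B2 = 515; w = 4; total draws C(9,4) = 126; favorable C(4,4) = 1; P = 1/126; answer 1/126

1/126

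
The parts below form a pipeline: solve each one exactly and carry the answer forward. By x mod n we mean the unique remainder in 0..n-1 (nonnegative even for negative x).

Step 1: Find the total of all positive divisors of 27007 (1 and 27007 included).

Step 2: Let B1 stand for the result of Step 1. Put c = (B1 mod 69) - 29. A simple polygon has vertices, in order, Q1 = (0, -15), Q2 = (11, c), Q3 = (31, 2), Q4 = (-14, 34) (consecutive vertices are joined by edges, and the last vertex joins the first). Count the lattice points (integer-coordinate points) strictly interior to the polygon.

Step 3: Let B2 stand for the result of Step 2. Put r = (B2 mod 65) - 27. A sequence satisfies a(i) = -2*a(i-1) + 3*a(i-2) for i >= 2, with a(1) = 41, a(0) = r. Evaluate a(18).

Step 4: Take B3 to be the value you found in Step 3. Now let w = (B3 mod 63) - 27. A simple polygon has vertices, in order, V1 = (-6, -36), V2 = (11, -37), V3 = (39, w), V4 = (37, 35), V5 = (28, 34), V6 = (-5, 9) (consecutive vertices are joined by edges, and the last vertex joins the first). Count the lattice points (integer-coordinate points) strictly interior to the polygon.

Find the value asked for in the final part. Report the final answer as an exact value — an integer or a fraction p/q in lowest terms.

Step 1: 27007 = 113 * 239; sigma = (1 + 113) * (1 + 239) = 114 * 240 = 27360; answer 27360
Step 2: B1 = 27360; c = 7; cross terms: (0*7 - 11*-15)=165, (11*2 - 31*7)=-195, (31*34 - -14*2)=1082, (-14*-15 - 0*34)=210; twice the area = |1262| = 1262; area = 631; boundary points = 11 + 5 + 1 + 7 = 24; strictly interior points = area - boundary/2 + 1 = 620; answer 620
Step 3: B2 = 620; r = 8; a(2) = -2*(41) + 3*(8) = -58; iterating: a(2)=-58, a(3)=239, a(4)=-652, a(5)=2021, a(6)=-5998, a(7)=18059, a(8)=-54112, a(9)=162401, a(10)=-487138, a(11)=1461479, a(12)=-4384372, a(13)=13153181, a(14)=-39459478, a(15)=118378499, a(16)=-355135432, a(17)=1065406361, a(18)=-3196219018; answer -3196219018
Step 4: B3 = -3196219018; w = 23; cross terms: (-6*-37 - 11*-36)=618, (11*23 - 39*-37)=1696, (39*35 - 37*23)=514, (37*34 - 28*35)=278, (28*9 - -5*34)=422, (-5*-36 - -6*9)=234; twice the area = |3762| = 3762; area = 1881; boundary points = 1 + 4 + 2 + 1 + 1 + 1 = 10; strictly interior points = area - boundary/2 + 1 = 1877; answer 1877

1877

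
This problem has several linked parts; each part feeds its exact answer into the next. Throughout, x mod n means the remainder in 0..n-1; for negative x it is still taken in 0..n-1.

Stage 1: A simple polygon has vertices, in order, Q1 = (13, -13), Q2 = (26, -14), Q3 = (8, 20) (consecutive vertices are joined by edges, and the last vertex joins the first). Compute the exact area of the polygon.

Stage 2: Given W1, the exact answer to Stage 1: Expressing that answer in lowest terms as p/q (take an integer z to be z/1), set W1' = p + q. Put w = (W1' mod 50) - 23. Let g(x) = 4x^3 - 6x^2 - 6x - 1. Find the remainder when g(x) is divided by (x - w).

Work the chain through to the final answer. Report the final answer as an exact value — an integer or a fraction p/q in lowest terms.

-4541

Stage 1: cross terms: (13*-14 - 26*-13)=156, (26*20 - 8*-14)=632, (8*-13 - 13*20)=-364; twice the area = |424| = 424; area = 212; answer 212
Stage 2: W1 = 212; threaded value p + q = 213; w = -10; remainder = value at the root: 4*(-10)^3 - 6*(-10)^2 - 6*(-10)^1 - 1 = (-4000) + (-600) + (60) + (-1) = -4541; answer -4541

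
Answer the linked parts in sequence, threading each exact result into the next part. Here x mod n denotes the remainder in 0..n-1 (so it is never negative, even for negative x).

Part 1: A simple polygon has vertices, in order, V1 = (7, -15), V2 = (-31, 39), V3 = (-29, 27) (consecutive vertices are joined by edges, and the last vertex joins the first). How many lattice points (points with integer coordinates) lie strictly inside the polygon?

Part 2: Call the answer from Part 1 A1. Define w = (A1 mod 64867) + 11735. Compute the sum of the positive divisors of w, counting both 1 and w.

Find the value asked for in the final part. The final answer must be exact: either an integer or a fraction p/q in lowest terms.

Part 1: cross terms: (7*39 - -31*-15)=-192, (-31*27 - -29*39)=294, (-29*-15 - 7*27)=246; twice the area = |348| = 348; area = 174; boundary points = 2 + 2 + 6 = 10; strictly interior points = area - boundary/2 + 1 = 170; answer 170
Part 2: A1 = 170; w = 11905; 11905 = 5 * 2381; sigma = (1 + 5) * (1 + 2381) = 6 * 2382 = 14292; answer 14292

14292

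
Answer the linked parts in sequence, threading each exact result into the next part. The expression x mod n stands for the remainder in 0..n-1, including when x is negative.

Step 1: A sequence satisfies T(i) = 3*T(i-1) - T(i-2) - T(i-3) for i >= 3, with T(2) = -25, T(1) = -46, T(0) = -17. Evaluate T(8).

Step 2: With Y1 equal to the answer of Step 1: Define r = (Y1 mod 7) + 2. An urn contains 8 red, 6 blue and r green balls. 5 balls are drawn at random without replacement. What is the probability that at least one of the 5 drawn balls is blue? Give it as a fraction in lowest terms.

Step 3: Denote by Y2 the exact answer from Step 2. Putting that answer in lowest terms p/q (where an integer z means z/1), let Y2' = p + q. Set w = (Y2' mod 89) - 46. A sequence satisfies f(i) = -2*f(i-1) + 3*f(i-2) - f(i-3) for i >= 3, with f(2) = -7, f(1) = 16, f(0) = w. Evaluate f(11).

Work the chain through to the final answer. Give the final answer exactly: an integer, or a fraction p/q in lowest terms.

483441

Step 1: T(3) = 3*(-25) - 1*(-46) - 1*(-17) = -12; iterating: T(3)=-12, T(4)=35, T(5)=142, T(6)=403, T(7)=1032, T(8)=2551; answer 2551
Step 2: Y1 = 2551; r = 5; total draws C(19,5) = 11628; complement C(13,5) = 1287; favorable 11628 - 1287 = 10341; P = 1149/1292; answer 1149/1292
Step 3: Y2 = 1149/1292; threaded value p + q = 2441; w = -8; f(3) = -2*(-7) + 3*(16) - 1*(-8) = 70; iterating: f(3)=70, f(4)=-177, f(5)=571, f(6)=-1743, f(7)=5376, f(8)=-16552, f(9)=50975, f(10)=-156982, f(11)=483441; answer 483441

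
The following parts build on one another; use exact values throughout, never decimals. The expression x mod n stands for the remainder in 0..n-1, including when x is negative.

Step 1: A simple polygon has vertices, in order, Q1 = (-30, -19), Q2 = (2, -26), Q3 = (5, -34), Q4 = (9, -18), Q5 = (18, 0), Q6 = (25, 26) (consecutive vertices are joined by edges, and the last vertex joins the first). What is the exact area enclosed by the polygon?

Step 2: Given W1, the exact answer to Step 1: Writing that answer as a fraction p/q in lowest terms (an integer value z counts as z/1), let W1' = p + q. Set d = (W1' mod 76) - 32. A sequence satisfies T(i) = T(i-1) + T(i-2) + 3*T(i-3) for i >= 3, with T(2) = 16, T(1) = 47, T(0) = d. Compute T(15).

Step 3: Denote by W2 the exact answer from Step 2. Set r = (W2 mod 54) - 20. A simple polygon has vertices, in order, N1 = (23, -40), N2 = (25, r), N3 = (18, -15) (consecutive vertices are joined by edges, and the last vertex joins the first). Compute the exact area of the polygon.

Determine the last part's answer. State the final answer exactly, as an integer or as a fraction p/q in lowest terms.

150

Step 1: cross terms: (-30*-26 - 2*-19)=818, (2*-34 - 5*-26)=62, (5*-18 - 9*-34)=216, (9*0 - 18*-18)=324, (18*26 - 25*0)=468, (25*-19 - -30*26)=305; twice the area = |2193| = 2193; area = 2193/2; answer 2193/2
Step 2: W1 = 2193/2; threaded value p + q = 2195; d = 35; T(3) = 1*(16) + 1*(47) + 3*(35) = 168; iterating: T(3)=168, T(4)=325, T(5)=541, T(6)=1370, T(7)=2886, T(8)=5879, T(9)=12875, T(10)=27412, T(11)=57924, T(12)=123961, T(13)=264121, T(14)=561854, T(15)=1197858; answer 1197858
Step 3: W2 = 1197858; r = 10; cross terms: (23*10 - 25*-40)=1230, (25*-15 - 18*10)=-555, (18*-40 - 23*-15)=-375; twice the area = |300| = 300; area = 150; answer 150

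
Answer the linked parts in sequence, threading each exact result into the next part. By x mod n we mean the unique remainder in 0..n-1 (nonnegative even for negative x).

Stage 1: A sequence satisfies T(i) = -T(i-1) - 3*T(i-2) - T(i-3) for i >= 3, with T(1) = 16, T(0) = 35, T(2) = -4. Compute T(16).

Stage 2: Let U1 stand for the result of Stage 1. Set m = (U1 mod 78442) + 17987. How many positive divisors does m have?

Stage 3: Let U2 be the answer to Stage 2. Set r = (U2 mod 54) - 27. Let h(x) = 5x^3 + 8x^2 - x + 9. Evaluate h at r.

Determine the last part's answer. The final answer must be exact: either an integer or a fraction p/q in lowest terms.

Stage 1: T(3) = -1*(-4) - 3*(16) - 1*(35) = -79; iterating: T(3)=-79, T(4)=75, T(5)=166, T(6)=-312, T(7)=-261, T(8)=1031, T(9)=64, T(10)=-2896, T(11)=1673, T(12)=6951, T(13)=-9074, T(14)=-13452, T(15)=33723, T(16)=15707; answer 15707
Stage 2: U1 = 15707; m = 33694; 33694 = 2 * 17 * 991; number of divisors = (1+1) * (1+1) * (1+1) = 8; answer 8
Stage 3: U2 = 8; r = -19; 5*(-19)^3 + 8*(-19)^2 - 1*(-19)^1 + 9 = (-34295) + (2888) + (19) + (9) = -31379; answer -31379

-31379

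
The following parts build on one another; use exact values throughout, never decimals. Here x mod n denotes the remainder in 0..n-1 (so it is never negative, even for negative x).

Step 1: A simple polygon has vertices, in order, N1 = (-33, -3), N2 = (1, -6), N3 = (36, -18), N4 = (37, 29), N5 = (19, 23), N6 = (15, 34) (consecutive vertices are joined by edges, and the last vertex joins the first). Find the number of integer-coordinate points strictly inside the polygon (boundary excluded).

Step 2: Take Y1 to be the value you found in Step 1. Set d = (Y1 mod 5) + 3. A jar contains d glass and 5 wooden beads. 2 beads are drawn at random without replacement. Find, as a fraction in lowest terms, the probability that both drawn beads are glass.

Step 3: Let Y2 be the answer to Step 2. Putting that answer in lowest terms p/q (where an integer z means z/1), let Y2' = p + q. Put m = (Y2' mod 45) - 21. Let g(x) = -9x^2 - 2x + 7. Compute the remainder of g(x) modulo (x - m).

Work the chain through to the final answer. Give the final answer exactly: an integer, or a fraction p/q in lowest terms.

-585

Step 1: cross terms: (-33*-6 - 1*-3)=201, (1*-18 - 36*-6)=198, (36*29 - 37*-18)=1710, (37*23 - 19*29)=300, (19*34 - 15*23)=301, (15*-3 - -33*34)=1077; twice the area = |3787| = 3787; area = 3787/2; boundary points = 1 + 1 + 1 + 6 + 1 + 1 = 11; strictly interior points = area - boundary/2 + 1 = 1889; answer 1889
Step 2: Y1 = 1889; d = 7; total draws C(12,2) = 66; favorable C(7,2) = 21; P = 7/22; answer 7/22
Step 3: Y2 = 7/22; threaded value p + q = 29; m = 8; remainder = value at the root: -9*(8)^2 - 2*(8)^1 + 7 = (-576) + (-16) + (7) = -585; answer -585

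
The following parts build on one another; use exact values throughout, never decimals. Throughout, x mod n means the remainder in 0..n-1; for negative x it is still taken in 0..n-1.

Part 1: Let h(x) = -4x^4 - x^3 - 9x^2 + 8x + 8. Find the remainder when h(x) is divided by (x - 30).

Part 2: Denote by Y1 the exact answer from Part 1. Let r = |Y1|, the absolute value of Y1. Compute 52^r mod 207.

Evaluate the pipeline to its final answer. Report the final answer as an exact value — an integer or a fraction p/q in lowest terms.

Part 1: remainder = value at the root: -4*(30)^4 - 1*(30)^3 - 9*(30)^2 + 8*(30)^1 + 8 = (-3240000) + (-27000) + (-8100) + (240) + (8) = -3274852; answer -3274852
Part 2: Y1 = -3274852; r = 3274852; squarings mod 207: 52^1=52, 52^2=13, 52^4=169, 52^8=202, 52^16=25, 52^32=4, 52^64=16, 52^128=49, 52^256=124, 52^512=58, 52^1024=52, 52^2048=13, 52^4096=169, 52^8192=202, 52^16384=25, 52^32768=4, 52^65536=16, 52^131072=49, 52^262144=124, 52^524288=58, 52^1048576=52, 52^2097152=13; 52^3274852 = 52^4 * 52^32 * 52^64 * 52^2048 * 52^4096 * 52^8192 * 52^16384 * 52^32768 * 52^65536 * 52^1048576 * 52^2097152 = 16 (mod 207); answer 16

16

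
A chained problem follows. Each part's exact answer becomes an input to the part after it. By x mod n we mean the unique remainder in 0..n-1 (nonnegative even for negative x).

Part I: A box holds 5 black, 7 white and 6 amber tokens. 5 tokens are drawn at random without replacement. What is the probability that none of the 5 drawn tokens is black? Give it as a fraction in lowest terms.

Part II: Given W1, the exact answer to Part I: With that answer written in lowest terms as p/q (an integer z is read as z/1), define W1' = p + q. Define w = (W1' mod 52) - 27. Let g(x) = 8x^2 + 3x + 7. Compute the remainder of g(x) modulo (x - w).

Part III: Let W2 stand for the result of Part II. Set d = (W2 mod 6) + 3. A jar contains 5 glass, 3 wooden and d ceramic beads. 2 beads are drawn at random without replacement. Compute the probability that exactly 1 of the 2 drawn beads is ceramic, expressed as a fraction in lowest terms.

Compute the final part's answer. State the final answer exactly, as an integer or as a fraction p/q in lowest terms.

Part I: total draws C(18,5) = 8568; favorable C(13,5) = 1287; P = 143/952; answer 143/952
Part II: W1 = 143/952; threaded value p + q = 1095; w = -24; remainder = value at the root: 8*(-24)^2 + 3*(-24)^1 + 7 = (4608) + (-72) + (7) = 4543; answer 4543
Part III: W2 = 4543; d = 4; total draws C(12,2) = 66; favorable C(4,1)*C(8,1) = 32; P = 16/33; answer 16/33

16/33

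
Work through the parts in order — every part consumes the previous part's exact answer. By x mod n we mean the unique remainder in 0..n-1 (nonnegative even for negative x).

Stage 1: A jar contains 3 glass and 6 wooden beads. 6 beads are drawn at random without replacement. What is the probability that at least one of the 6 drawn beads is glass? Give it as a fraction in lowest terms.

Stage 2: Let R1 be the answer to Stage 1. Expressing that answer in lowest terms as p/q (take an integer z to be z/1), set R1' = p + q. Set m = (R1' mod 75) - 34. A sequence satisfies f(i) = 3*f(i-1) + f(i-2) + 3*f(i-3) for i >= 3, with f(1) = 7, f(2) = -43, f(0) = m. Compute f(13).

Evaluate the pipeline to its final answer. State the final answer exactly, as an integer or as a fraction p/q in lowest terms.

Stage 1: total draws C(9,6) = 84; complement C(6,6) = 1; favorable 84 - 1 = 83; P = 83/84; answer 83/84
Stage 2: R1 = 83/84; threaded value p + q = 167; m = -17; f(3) = 3*(-43) + 1*(7) + 3*(-17) = -173; iterating: f(3)=-173, f(4)=-541, f(5)=-1925, f(6)=-6835, f(7)=-24053, f(8)=-84769, f(9)=-298865, f(10)=-1053523, f(11)=-3713741, f(12)=-13091341, f(13)=-46148333; answer -46148333

-46148333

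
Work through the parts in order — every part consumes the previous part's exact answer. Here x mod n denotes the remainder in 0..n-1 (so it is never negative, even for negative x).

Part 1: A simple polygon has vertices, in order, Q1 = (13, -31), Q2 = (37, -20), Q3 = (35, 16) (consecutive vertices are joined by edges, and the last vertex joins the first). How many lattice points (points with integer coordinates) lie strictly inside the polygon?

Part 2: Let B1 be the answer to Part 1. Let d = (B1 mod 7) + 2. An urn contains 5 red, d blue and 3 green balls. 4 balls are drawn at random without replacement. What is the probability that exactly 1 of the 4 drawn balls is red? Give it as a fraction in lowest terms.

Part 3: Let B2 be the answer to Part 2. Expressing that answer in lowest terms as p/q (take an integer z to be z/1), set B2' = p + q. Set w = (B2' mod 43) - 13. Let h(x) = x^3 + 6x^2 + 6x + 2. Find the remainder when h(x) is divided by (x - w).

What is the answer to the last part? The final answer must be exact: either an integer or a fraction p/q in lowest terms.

Part 1: cross terms: (13*-20 - 37*-31)=887, (37*16 - 35*-20)=1292, (35*-31 - 13*16)=-1293; twice the area = |886| = 886; area = 443; boundary points = 1 + 2 + 1 = 4; strictly interior points = area - boundary/2 + 1 = 442; answer 442
Part 2: B1 = 442; d = 3; total draws C(11,4) = 330; favorable C(5,1)*C(6,3) = 100; P = 10/33; answer 10/33
Part 3: B2 = 10/33; threaded value p + q = 43; w = -13; remainder = value at the root: 1*(-13)^3 + 6*(-13)^2 + 6*(-13)^1 + 2 = (-2197) + (1014) + (-78) + (2) = -1259; answer -1259

-1259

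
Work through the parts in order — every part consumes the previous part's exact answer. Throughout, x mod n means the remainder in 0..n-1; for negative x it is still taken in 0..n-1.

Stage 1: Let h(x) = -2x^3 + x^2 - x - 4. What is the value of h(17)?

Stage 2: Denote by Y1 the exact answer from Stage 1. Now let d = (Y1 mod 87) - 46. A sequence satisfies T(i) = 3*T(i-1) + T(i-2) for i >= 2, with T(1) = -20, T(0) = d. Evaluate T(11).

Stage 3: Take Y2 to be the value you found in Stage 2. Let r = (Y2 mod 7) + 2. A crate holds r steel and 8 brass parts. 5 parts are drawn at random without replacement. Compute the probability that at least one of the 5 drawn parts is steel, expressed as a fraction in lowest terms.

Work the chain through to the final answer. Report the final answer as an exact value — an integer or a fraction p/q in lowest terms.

29/33

Stage 1: -2*(17)^3 + 1*(17)^2 - 1*(17)^1 - 4 = (-9826) + (289) + (-17) + (-4) = -9558; answer -9558
Stage 2: Y1 = -9558; d = -34; T(2) = 3*(-20) + 1*(-34) = -94; iterating: T(2)=-94, T(3)=-302, T(4)=-1000, T(5)=-3302, T(6)=-10906, T(7)=-36020, T(8)=-118966, T(9)=-392918, T(10)=-1297720, T(11)=-4286078; answer -4286078
Stage 3: Y2 = -4286078; r = 3; total draws C(11,5) = 462; complement C(8,5) = 56; favorable 462 - 56 = 406; P = 29/33; answer 29/33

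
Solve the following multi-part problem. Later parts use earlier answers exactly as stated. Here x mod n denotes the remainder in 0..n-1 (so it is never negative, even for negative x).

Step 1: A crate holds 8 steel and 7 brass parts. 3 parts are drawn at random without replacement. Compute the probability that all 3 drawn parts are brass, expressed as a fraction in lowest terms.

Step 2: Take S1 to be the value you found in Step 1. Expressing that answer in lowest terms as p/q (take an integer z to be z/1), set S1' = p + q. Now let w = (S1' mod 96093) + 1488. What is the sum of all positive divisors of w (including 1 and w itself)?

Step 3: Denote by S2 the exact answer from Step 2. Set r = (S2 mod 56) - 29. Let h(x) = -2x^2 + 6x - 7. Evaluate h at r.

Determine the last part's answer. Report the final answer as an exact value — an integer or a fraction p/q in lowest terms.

-423

Step 1: total draws C(15,3) = 455; favorable C(7,3) = 35; P = 1/13; answer 1/13
Step 2: S1 = 1/13; threaded value p + q = 14; w = 1502; 1502 = 2 * 751; sigma = (1 + 2) * (1 + 751) = 3 * 752 = 2256; answer 2256
Step 3: S2 = 2256; r = -13; -2*(-13)^2 + 6*(-13)^1 - 7 = (-338) + (-78) + (-7) = -423; answer -423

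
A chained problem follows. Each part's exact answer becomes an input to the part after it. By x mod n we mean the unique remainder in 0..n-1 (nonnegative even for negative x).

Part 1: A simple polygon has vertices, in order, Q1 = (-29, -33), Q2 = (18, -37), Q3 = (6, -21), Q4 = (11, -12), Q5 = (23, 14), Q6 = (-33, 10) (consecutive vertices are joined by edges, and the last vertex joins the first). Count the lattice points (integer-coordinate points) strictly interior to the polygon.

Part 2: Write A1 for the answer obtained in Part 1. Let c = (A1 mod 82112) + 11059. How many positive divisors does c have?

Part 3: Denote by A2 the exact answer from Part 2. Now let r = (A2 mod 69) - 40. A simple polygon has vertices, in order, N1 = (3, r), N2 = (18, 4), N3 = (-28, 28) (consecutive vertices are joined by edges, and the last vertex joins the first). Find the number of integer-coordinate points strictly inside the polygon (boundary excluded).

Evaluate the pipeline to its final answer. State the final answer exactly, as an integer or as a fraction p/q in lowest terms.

Part 1: cross terms: (-29*-37 - 18*-33)=1667, (18*-21 - 6*-37)=-156, (6*-12 - 11*-21)=159, (11*14 - 23*-12)=430, (23*10 - -33*14)=692, (-33*-33 - -29*10)=1379; twice the area = |4171| = 4171; area = 4171/2; boundary points = 1 + 4 + 1 + 2 + 4 + 1 = 13; strictly interior points = area - boundary/2 + 1 = 2080; answer 2080
Part 2: A1 = 2080; c = 13139; 13139 = 7 * 1877; number of divisors = (1+1) * (1+1) = 4; answer 4
Part 3: A2 = 4; r = -36; cross terms: (3*4 - 18*-36)=660, (18*28 - -28*4)=616, (-28*-36 - 3*28)=924; twice the area = |2200| = 2200; area = 1100; boundary points = 5 + 2 + 1 = 8; strictly interior points = area - boundary/2 + 1 = 1097; answer 1097

1097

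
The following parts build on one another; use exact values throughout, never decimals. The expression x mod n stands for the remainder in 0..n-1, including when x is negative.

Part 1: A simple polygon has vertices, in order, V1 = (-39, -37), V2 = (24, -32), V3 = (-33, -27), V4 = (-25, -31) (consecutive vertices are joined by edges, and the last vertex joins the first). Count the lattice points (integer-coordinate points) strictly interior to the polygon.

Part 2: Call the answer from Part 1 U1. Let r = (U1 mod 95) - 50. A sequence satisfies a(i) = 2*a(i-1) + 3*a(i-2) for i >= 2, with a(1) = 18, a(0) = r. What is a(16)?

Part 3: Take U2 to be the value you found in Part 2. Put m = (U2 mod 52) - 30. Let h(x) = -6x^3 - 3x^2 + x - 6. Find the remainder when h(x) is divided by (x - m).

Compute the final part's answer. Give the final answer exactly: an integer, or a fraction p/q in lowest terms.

Part 1: cross terms: (-39*-32 - 24*-37)=2136, (24*-27 - -33*-32)=-1704, (-33*-31 - -25*-27)=348, (-25*-37 - -39*-31)=-284; twice the area = |496| = 496; area = 248; boundary points = 1 + 1 + 4 + 2 = 8; strictly interior points = area - boundary/2 + 1 = 245; answer 245
Part 2: U1 = 245; r = 5; a(2) = 2*(18) + 3*(5) = 51; iterating: a(2)=51, a(3)=156, a(4)=465, a(5)=1398, a(6)=4191, a(7)=12576, a(8)=37725, a(9)=113178, a(10)=339531, a(11)=1018596, a(12)=3055785, a(13)=9167358, a(14)=27502071, a(15)=82506216, a(16)=247518645; answer 247518645
Part 3: U2 = 247518645; m = 19; remainder = value at the root: -6*(19)^3 - 3*(19)^2 + 1*(19)^1 - 6 = (-41154) + (-1083) + (19) + (-6) = -42224; answer -42224

-42224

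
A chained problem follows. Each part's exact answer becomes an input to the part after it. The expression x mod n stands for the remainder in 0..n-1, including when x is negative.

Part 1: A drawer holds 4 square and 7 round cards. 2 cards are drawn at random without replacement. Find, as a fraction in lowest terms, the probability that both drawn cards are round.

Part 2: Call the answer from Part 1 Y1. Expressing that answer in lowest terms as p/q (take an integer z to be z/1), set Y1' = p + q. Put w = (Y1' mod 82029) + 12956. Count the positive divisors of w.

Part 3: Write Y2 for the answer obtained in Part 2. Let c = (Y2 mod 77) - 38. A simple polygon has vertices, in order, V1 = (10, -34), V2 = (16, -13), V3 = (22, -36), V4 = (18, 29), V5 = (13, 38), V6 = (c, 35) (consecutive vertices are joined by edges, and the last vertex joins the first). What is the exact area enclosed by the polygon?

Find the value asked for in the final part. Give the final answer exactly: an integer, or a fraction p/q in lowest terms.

1415

Part 1: total draws C(11,2) = 55; favorable C(7,2) = 21; P = 21/55; answer 21/55
Part 2: Y1 = 21/55; threaded value p + q = 76; w = 13032; 13032 = 2^3 * 3^2 * 181; number of divisors = (3+1) * (2+1) * (1+1) = 24; answer 24
Part 3: Y2 = 24; c = -14; cross terms: (10*-13 - 16*-34)=414, (16*-36 - 22*-13)=-290, (22*29 - 18*-36)=1286, (18*38 - 13*29)=307, (13*35 - -14*38)=987, (-14*-34 - 10*35)=126; twice the area = |2830| = 2830; area = 1415; answer 1415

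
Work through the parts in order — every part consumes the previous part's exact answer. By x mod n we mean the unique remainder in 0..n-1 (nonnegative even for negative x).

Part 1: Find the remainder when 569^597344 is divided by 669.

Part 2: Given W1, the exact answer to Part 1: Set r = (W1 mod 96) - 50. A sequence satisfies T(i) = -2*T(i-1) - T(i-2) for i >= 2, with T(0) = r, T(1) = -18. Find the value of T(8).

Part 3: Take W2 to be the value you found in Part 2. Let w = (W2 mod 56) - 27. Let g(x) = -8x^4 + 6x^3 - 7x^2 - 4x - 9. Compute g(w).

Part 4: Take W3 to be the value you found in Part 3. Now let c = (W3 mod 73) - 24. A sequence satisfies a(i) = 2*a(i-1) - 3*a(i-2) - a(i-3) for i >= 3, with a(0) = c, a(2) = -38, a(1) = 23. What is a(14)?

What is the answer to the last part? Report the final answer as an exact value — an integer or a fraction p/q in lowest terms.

Part 1: squarings mod 669: 569^1=569, 569^2=634, 569^4=556, 569^8=58, 569^16=19, 569^32=361, 569^64=535, 569^128=562, 569^256=76, 569^512=424, 569^1024=484, 569^2048=106, 569^4096=532, 569^8192=37, 569^16384=31, 569^32768=292, 569^65536=301, 569^131072=286, 569^262144=178, 569^524288=241; 569^597344 = 569^32 * 569^64 * 569^256 * 569^1024 * 569^2048 * 569^4096 * 569^65536 * 569^524288 = 295 (mod 669); answer 295
Part 2: W1 = 295; r = -43; T(2) = -2*(-18) - 1*(-43) = 79; iterating: T(2)=79, T(3)=-140, T(4)=201, T(5)=-262, T(6)=323, T(7)=-384, T(8)=445; answer 445
Part 3: W2 = 445; w = 26; -8*(26)^4 + 6*(26)^3 - 7*(26)^2 - 4*(26)^1 - 9 = (-3655808) + (105456) + (-4732) + (-104) + (-9) = -3555197; answer -3555197
Part 4: W3 = -3555197; c = 25; a(3) = 2*(-38) - 3*(23) - 1*(25) = -170; iterating: a(3)=-170, a(4)=-249, a(5)=50, a(6)=1017, a(7)=2133, a(8)=1165, a(9)=-5086, a(10)=-15800, a(11)=-17507, a(12)=17472, a(13)=103265, a(14)=171621; answer 171621

171621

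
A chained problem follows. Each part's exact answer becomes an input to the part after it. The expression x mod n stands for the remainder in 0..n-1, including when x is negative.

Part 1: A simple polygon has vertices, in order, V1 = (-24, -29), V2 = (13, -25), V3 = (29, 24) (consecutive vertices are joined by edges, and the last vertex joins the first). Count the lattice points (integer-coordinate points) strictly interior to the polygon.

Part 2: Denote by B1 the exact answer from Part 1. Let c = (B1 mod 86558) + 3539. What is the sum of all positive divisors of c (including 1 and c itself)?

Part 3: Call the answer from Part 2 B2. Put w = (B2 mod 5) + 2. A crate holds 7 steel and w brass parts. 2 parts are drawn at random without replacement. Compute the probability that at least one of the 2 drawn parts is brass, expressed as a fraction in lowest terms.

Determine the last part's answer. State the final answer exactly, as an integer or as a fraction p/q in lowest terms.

8/15

Part 1: cross terms: (-24*-25 - 13*-29)=977, (13*24 - 29*-25)=1037, (29*-29 - -24*24)=-265; twice the area = |1749| = 1749; area = 1749/2; boundary points = 1 + 1 + 53 = 55; strictly interior points = area - boundary/2 + 1 = 848; answer 848
Part 2: B1 = 848; c = 4387; 4387 = 41 * 107; sigma = (1 + 41) * (1 + 107) = 42 * 108 = 4536; answer 4536
Part 3: B2 = 4536; w = 3; total draws C(10,2) = 45; complement C(7,2) = 21; favorable 45 - 21 = 24; P = 8/15; answer 8/15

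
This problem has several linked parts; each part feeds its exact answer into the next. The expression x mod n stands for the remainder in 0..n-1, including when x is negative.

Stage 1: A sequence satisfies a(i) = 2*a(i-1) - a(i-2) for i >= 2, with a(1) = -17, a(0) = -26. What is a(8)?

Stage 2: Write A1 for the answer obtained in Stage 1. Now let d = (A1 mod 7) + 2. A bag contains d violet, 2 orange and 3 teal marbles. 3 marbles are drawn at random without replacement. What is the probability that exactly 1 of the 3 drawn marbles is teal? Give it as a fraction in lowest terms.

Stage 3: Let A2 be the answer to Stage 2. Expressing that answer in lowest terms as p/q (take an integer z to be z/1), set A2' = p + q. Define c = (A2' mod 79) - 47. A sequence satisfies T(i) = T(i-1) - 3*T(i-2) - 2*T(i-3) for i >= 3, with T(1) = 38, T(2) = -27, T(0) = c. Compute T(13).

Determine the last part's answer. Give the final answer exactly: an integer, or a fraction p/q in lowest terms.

Stage 1: a(2) = 2*(-17) - 1*(-26) = -8; iterating: a(2)=-8, a(3)=1, a(4)=10, a(5)=19, a(6)=28, a(7)=37, a(8)=46; answer 46
Stage 2: A1 = 46; d = 6; total draws C(11,3) = 165; favorable C(3,1)*C(8,2) = 84; P = 28/55; answer 28/55
Stage 3: A2 = 28/55; threaded value p + q = 83; c = -43; T(3) = 1*(-27) - 3*(38) - 2*(-43) = -55; iterating: T(3)=-55, T(4)=-50, T(5)=169, T(6)=429, T(7)=22, T(8)=-1603, T(9)=-2527, T(10)=2238, T(11)=13025, T(12)=11365, T(13)=-32186; answer -32186

-32186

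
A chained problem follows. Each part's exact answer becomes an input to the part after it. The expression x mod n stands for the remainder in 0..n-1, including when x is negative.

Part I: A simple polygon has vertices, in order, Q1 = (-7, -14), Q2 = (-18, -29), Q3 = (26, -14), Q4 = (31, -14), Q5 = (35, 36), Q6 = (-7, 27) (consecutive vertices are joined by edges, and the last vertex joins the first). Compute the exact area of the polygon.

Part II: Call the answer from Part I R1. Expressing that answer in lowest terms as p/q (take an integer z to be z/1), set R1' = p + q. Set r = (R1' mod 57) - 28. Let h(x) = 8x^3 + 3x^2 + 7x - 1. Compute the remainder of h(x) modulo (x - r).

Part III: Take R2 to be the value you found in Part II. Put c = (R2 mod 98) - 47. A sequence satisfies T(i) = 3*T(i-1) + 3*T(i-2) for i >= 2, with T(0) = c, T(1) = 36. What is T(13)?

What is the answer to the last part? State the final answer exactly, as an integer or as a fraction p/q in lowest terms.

Part I: cross terms: (-7*-29 - -18*-14)=-49, (-18*-14 - 26*-29)=1006, (26*-14 - 31*-14)=70, (31*36 - 35*-14)=1606, (35*27 - -7*36)=1197, (-7*-14 - -7*27)=287; twice the area = |4117| = 4117; area = 4117/2; answer 4117/2
Part II: R1 = 4117/2; threaded value p + q = 4119; r = -13; remainder = value at the root: 8*(-13)^3 + 3*(-13)^2 + 7*(-13)^1 - 1 = (-17576) + (507) + (-91) + (-1) = -17161; answer -17161
Part III: R2 = -17161; c = 40; T(2) = 3*(36) + 3*(40) = 228; iterating: T(2)=228, T(3)=792, T(4)=3060, T(5)=11556, T(6)=43848, T(7)=166212, T(8)=630180, T(9)=2389176, T(10)=9058068, T(11)=34341732, T(12)=130199400, T(13)=493623396; answer 493623396

493623396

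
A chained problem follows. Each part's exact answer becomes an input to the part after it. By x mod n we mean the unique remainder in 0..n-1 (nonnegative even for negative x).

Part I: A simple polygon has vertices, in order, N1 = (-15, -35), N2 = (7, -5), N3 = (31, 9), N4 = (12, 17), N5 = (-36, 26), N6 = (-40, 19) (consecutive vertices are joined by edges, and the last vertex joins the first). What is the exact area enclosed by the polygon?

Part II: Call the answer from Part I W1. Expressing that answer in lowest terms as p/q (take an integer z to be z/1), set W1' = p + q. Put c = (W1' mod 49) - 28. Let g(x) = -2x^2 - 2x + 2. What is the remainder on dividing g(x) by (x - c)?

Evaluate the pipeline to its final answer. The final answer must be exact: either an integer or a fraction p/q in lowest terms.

Part I: cross terms: (-15*-5 - 7*-35)=320, (7*9 - 31*-5)=218, (31*17 - 12*9)=419, (12*26 - -36*17)=924, (-36*19 - -40*26)=356, (-40*-35 - -15*19)=1685; twice the area = |3922| = 3922; area = 1961; answer 1961
Part II: W1 = 1961; threaded value p + q = 1962; c = -26; remainder = value at the root: -2*(-26)^2 - 2*(-26)^1 + 2 = (-1352) + (52) + (2) = -1298; answer -1298

-1298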